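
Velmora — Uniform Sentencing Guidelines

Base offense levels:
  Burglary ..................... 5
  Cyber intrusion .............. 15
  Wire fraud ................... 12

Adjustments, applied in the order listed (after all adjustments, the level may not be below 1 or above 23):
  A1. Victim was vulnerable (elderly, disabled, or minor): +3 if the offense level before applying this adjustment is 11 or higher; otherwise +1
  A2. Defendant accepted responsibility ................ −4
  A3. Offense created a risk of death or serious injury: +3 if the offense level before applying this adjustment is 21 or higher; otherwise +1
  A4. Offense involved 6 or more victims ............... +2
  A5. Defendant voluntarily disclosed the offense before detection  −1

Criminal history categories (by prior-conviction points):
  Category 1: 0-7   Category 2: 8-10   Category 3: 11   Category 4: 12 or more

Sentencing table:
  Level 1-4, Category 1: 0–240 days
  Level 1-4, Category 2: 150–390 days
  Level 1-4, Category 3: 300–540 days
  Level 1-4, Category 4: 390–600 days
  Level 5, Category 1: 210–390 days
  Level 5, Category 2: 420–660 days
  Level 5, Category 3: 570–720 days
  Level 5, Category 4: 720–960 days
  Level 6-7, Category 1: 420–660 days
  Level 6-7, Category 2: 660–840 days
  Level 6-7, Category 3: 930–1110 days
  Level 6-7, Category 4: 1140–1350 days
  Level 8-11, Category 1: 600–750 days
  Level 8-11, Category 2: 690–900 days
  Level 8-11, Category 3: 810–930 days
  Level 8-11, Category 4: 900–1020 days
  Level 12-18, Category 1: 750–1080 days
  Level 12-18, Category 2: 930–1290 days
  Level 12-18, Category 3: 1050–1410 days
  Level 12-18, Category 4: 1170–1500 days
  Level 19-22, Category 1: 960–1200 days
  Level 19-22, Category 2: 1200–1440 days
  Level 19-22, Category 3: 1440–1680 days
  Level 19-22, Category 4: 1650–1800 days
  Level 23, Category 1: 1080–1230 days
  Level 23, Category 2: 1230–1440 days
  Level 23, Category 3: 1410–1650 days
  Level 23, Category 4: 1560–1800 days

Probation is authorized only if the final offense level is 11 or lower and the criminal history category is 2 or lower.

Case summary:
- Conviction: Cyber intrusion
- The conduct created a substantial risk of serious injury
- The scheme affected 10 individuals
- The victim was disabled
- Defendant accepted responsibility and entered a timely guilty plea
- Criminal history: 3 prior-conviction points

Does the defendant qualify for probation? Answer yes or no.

Base offense level for cyber intrusion: 15.
A1 applies (level before this adjustment is 15 ≥ 11, so +3): 15 + 3 = 18.
A2 applies: 18 − 4 = 14.
A3 applies (level before this adjustment is 14 < 21, so +1): 14 + 1 = 15.
A4 applies: 15 + 2 = 17.
A5 does not apply.
Final offense level: 17.
Criminal history: 3 prior points → Category 1 (0-7).
Level 17 falls in the 12-18 band.
Grid: Level 12-18 × Category 1 = 750-1080 days.
Probation check: level 17 > 11 and category 1 ≤ 2 → not eligible.

No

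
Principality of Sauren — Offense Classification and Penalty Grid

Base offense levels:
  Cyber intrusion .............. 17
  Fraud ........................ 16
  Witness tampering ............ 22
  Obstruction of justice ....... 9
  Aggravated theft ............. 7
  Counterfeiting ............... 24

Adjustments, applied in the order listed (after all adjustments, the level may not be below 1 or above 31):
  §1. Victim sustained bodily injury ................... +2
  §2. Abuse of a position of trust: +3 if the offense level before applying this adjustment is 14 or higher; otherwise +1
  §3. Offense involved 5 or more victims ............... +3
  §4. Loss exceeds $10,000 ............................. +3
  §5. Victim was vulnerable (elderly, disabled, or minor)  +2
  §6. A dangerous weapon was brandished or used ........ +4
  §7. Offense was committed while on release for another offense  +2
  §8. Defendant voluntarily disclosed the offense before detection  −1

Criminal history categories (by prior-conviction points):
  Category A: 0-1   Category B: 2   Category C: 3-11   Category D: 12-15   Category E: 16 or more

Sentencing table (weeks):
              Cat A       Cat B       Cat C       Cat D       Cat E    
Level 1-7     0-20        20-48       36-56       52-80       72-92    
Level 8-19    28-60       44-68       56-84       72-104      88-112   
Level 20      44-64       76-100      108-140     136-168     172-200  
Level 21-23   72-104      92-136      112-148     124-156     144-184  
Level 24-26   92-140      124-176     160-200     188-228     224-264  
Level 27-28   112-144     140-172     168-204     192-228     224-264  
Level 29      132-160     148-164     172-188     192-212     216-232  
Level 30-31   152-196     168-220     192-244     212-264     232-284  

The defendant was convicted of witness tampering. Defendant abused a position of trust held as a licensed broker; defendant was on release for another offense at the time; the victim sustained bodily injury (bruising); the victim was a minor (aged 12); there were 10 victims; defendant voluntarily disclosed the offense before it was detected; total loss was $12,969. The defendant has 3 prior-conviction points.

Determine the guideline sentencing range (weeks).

192-244 weeks

Base offense level for witness tampering: 22.
§1 applies: 22 + 2 = 24.
§2 applies (level before this adjustment is 24 ≥ 14, so +3): 24 + 3 = 27.
§3 applies: 27 + 3 = 30.
§4 applies: 30 + 3 = 33.
§5 applies: 33 + 2 = 35.
§7 applies: 35 + 2 = 37.
§8 applies: 37 − 1 = 36.
Level 36 exceeds the maximum of 31; capped at 31.
Final offense level: 31.
Criminal history: 3 prior points → Category C (3-11).
Level 31 falls in the 30-31 band.
Grid: Level 30-31 × Category C = 192-244 weeks.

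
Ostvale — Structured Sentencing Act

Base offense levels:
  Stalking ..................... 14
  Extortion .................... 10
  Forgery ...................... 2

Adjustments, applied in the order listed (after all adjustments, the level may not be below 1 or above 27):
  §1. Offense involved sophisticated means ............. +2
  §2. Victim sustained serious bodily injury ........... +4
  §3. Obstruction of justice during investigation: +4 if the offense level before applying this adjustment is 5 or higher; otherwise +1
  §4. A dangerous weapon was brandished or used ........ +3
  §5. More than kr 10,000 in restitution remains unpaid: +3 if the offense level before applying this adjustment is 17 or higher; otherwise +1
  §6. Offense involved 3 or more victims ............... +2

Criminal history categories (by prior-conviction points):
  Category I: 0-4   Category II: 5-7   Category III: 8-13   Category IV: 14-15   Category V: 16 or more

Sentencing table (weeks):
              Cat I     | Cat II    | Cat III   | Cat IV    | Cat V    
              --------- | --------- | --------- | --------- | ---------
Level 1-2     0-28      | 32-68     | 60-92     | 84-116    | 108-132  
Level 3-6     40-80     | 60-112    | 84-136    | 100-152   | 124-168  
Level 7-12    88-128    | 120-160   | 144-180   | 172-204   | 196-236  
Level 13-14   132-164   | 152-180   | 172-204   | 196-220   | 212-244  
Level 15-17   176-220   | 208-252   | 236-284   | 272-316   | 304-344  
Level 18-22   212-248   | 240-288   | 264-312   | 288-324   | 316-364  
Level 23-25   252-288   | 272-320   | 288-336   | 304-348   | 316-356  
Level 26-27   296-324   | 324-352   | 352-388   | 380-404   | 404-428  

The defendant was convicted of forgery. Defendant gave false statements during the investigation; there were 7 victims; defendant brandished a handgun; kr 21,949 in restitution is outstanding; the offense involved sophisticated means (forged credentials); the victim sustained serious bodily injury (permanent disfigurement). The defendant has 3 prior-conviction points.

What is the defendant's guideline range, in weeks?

212-248 weeks

Base offense level for forgery: 2.
§1 applies: 2 + 2 = 4.
§2 applies: 4 + 4 = 8.
§3 applies (level before this adjustment is 8 ≥ 5, so +4): 8 + 4 = 12.
§4 applies: 12 + 3 = 15.
§5 applies (level before this adjustment is 15 < 17, so +1): 15 + 1 = 16.
§6 applies: 16 + 2 = 18.
Final offense level: 18.
Criminal history: 3 prior points → Category I (0-4).
Level 18 falls in the 18-22 band.
Grid: Level 18-22 × Category I = 212-248 weeks.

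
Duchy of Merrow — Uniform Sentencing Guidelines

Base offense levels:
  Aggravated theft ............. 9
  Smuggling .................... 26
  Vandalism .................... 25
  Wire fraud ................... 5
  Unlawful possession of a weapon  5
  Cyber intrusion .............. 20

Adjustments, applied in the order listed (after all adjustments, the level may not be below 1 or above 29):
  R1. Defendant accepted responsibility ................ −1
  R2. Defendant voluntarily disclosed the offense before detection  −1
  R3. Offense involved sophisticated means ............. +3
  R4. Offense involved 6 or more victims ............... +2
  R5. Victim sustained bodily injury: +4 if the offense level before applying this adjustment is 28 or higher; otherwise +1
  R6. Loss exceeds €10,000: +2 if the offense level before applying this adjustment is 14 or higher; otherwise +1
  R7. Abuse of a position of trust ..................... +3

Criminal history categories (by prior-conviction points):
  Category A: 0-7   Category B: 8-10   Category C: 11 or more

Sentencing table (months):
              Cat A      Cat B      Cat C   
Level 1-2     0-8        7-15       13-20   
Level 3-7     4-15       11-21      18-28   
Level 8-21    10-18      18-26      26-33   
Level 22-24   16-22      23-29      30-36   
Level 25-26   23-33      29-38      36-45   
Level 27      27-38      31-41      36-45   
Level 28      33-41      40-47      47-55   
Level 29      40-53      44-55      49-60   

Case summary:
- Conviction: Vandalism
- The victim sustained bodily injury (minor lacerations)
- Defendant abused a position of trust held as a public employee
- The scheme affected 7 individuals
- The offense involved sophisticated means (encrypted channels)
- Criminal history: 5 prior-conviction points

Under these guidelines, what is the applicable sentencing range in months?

40-53 months

Base offense level for vandalism: 25.
R1 does not apply.
R3 applies: 25 + 3 = 28.
R4 applies: 28 + 2 = 30.
R5 applies (level before this adjustment is 30 ≥ 28, so +4): 30 + 4 = 34.
R7 applies: 34 + 3 = 37.
Level 37 exceeds the maximum of 29; capped at 29.
Final offense level: 29.
Criminal history: 5 prior points → Category A (0-7).
Level 29 falls in the 29 band.
Grid: Level 29 × Category A = 40-53 months.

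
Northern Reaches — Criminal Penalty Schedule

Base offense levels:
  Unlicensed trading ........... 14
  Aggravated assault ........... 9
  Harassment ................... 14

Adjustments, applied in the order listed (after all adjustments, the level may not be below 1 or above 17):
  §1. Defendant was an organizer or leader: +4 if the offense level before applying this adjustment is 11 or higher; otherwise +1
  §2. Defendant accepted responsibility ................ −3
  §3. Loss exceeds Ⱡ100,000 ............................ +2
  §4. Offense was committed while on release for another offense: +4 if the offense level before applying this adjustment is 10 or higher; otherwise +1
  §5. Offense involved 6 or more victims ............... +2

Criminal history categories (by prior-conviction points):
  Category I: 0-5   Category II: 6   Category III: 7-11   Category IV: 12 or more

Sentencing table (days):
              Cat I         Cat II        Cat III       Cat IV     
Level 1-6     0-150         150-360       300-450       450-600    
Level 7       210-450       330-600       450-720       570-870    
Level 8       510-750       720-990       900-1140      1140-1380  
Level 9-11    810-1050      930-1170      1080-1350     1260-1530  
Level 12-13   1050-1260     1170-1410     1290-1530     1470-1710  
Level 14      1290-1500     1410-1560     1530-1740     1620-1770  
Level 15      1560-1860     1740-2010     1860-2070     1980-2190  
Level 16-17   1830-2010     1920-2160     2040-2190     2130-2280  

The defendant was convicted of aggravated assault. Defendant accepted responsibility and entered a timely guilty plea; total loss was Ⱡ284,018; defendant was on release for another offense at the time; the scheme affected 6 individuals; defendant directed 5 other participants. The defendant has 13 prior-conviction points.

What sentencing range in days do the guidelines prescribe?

Base offense level for aggravated assault: 9.
§1 applies (level before this adjustment is 9 < 11, so +1): 9 + 1 = 10.
§2 applies: 10 − 3 = 7.
§3 applies: 7 + 2 = 9.
§4 applies (level before this adjustment is 9 < 10, so +1): 9 + 1 = 10.
§5 applies: 10 + 2 = 12.
Final offense level: 12.
Criminal history: 13 prior points → Category IV (12+).
Level 12 falls in the 12-13 band.
Grid: Level 12-13 × Category IV = 1470-1710 days.

1470-1710 days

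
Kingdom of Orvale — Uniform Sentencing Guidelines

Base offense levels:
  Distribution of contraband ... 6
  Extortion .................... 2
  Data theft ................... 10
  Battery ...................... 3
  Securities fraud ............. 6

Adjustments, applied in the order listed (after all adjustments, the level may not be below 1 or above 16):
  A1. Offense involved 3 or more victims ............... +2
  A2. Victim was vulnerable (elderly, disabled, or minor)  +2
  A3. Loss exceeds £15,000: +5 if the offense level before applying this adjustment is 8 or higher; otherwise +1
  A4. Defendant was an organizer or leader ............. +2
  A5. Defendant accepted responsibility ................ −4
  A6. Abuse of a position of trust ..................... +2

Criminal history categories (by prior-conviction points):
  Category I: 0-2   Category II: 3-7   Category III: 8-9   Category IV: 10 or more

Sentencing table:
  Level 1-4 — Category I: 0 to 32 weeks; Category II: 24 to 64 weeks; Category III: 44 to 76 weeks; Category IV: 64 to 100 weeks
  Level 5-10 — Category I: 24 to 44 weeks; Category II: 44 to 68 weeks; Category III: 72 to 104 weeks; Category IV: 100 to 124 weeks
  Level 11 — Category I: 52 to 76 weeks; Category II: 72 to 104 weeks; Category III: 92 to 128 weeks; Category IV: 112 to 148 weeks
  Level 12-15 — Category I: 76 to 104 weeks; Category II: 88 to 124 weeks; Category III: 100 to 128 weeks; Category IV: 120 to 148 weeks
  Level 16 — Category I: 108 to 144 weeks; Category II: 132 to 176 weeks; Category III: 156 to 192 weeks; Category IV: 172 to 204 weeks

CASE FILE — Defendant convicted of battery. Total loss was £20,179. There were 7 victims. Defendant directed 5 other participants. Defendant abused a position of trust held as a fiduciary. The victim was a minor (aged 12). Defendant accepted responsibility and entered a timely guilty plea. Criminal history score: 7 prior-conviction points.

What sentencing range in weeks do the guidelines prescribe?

Base offense level for battery: 3.
A1 applies: 3 + 2 = 5.
A2 applies: 5 + 2 = 7.
A3 applies (level before this adjustment is 7 < 8, so +1): 7 + 1 = 8.
A4 applies: 8 + 2 = 10.
A5 applies: 10 − 4 = 6.
A6 applies: 6 + 2 = 8.
Final offense level: 8.
Criminal history: 7 prior points → Category II (3-7).
Level 8 falls in the 5-10 band.
Grid: Level 5-10 × Category II = 44-68 weeks.

44-68 weeks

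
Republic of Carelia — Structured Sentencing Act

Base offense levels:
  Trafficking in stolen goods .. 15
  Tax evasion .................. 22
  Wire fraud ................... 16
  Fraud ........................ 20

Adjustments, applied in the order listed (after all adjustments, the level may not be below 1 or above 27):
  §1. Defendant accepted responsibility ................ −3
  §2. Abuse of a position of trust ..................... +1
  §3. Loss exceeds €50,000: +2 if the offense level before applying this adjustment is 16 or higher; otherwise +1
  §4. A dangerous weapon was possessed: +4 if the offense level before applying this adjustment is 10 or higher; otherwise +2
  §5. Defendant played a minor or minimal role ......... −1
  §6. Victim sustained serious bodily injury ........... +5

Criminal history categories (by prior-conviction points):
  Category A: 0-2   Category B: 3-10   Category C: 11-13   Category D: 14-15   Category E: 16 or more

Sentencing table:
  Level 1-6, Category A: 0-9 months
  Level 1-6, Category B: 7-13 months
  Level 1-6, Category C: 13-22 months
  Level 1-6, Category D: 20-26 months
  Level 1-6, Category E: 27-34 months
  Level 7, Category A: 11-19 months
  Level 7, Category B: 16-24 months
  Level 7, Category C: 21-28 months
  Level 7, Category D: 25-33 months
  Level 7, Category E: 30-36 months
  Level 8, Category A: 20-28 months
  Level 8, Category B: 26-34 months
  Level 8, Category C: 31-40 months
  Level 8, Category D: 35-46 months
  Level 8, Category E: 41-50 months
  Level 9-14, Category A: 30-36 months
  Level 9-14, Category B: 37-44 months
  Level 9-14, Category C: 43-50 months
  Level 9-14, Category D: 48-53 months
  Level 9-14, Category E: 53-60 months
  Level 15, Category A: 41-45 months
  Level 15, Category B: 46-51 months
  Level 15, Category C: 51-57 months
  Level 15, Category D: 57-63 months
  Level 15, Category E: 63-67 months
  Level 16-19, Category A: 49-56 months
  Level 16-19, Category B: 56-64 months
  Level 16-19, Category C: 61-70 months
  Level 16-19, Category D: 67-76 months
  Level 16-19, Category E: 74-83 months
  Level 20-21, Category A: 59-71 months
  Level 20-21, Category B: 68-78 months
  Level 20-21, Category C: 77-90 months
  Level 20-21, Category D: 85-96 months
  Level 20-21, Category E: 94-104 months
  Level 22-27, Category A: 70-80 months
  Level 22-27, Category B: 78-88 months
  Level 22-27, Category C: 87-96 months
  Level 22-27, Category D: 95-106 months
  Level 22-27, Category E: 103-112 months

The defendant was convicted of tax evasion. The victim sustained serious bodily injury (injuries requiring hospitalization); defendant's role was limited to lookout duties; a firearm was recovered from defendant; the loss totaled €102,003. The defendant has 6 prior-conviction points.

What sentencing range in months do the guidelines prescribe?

Base offense level for tax evasion: 22.
§1 does not apply.
§3 applies (level before this adjustment is 22 ≥ 16, so +2): 22 + 2 = 24.
§4 applies (level before this adjustment is 24 ≥ 10, so +4): 24 + 4 = 28.
§5 applies: 28 − 1 = 27.
§6 applies: 27 + 5 = 32.
Level 32 exceeds the maximum of 27; capped at 27.
Final offense level: 27.
Criminal history: 6 prior points → Category B (3-10).
Level 27 falls in the 22-27 band.
Grid: Level 22-27 × Category B = 78-88 months.

78-88 months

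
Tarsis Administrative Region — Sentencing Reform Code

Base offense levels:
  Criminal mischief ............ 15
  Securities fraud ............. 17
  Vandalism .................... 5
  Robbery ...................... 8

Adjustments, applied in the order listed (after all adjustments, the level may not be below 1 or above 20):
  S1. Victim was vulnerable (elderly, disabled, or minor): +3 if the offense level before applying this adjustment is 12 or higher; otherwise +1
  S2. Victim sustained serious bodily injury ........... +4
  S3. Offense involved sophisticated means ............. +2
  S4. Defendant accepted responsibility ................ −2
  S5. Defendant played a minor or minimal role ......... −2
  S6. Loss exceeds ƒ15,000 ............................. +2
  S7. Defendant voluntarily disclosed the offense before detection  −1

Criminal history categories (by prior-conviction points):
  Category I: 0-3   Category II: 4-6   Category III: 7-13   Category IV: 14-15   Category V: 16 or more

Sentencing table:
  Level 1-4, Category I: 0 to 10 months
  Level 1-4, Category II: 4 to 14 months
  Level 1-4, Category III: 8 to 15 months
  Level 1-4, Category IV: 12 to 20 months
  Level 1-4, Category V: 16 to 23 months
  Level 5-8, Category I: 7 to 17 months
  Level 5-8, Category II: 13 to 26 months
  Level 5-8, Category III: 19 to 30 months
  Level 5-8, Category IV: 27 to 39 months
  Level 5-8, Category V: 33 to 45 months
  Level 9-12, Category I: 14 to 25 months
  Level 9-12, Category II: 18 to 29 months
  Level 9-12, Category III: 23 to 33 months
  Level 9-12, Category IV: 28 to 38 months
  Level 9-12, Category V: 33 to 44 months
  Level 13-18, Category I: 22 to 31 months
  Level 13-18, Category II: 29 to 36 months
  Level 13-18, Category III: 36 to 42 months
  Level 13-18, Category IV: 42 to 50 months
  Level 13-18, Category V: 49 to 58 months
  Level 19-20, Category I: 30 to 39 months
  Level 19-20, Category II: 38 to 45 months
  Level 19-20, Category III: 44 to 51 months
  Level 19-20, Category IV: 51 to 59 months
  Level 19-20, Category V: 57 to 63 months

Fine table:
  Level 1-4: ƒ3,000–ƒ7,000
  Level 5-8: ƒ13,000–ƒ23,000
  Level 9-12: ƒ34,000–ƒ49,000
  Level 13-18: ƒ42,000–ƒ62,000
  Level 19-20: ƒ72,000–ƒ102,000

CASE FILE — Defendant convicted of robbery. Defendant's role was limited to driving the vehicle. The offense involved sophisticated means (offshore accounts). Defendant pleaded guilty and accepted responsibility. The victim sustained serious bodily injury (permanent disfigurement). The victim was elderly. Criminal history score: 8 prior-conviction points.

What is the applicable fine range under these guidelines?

ƒ34,000–ƒ49,000

Base offense level for robbery: 8.
S1 applies (level before this adjustment is 8 < 12, so +1): 8 + 1 = 9.
S2 applies: 9 + 4 = 13.
S3 applies: 13 + 2 = 15.
S4 applies: 15 − 2 = 13.
S5 applies: 13 − 2 = 11.
S6 does not apply.
S7 does not apply.
Final offense level: 11.
Level 11 falls in the 9-12 band.
Fine table: Level 9-12 → ƒ34,000–ƒ49,000.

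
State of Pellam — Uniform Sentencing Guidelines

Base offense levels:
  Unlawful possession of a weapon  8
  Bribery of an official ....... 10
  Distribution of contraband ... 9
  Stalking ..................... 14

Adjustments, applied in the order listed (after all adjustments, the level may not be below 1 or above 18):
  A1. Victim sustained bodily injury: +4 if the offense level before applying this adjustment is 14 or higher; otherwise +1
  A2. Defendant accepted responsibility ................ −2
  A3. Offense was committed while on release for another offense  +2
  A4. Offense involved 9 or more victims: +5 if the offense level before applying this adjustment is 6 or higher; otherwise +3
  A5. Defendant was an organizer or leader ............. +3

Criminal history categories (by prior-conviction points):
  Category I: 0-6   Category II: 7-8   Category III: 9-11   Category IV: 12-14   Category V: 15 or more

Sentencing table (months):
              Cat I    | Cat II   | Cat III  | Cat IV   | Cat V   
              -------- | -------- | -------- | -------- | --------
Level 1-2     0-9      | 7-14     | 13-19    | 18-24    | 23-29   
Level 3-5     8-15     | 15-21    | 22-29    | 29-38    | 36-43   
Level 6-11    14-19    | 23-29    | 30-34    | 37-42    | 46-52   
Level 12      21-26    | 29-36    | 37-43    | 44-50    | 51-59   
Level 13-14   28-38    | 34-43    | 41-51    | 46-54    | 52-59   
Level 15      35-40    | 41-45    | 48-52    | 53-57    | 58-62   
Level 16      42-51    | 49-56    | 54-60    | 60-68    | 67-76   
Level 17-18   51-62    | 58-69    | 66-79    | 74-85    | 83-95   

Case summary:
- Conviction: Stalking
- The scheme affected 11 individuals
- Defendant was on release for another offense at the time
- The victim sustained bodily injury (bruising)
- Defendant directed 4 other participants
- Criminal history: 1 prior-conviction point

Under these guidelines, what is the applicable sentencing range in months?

Base offense level for stalking: 14.
A1 applies (level before this adjustment is 14 ≥ 14, so +4): 14 + 4 = 18.
A2 does not apply.
A3 applies: 18 + 2 = 20.
A4 applies (level before this adjustment is 20 ≥ 6, so +5): 20 + 5 = 25.
A5 applies: 25 + 3 = 28.
Level 28 exceeds the maximum of 18; capped at 18.
Final offense level: 18.
Criminal history: 1 prior point → Category I (0-6).
Level 18 falls in the 17-18 band.
Grid: Level 17-18 × Category I = 51-62 months.

51-62 months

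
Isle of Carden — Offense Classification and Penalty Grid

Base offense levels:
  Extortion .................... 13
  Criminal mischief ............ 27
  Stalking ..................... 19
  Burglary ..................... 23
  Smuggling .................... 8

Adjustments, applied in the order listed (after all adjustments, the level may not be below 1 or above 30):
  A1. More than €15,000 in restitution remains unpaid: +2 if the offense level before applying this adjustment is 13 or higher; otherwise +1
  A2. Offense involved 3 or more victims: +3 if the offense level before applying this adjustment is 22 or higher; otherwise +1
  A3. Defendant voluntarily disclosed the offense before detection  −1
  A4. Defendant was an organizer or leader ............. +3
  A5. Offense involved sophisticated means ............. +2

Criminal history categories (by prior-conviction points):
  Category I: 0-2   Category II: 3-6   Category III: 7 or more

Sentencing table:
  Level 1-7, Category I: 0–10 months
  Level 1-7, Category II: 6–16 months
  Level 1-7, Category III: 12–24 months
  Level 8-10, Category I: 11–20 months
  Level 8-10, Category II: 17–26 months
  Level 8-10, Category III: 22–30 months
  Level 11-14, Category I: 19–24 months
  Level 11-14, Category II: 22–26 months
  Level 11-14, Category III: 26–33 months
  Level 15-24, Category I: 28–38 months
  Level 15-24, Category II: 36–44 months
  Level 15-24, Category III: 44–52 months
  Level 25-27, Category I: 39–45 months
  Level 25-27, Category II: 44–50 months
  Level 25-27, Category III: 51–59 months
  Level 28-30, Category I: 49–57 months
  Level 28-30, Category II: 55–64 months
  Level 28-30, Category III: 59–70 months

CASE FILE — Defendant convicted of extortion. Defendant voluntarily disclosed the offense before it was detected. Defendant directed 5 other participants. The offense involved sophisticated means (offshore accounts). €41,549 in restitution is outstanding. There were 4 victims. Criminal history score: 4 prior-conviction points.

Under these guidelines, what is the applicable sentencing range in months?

Base offense level for extortion: 13.
A1 applies (level before this adjustment is 13 ≥ 13, so +2): 13 + 2 = 15.
A2 applies (level before this adjustment is 15 < 22, so +1): 15 + 1 = 16.
A3 applies: 16 − 1 = 15.
A4 applies: 15 + 3 = 18.
A5 applies: 18 + 2 = 20.
Final offense level: 20.
Criminal history: 4 prior points → Category II (3-6).
Level 20 falls in the 15-24 band.
Grid: Level 15-24 × Category II = 36-44 months.

36-44 months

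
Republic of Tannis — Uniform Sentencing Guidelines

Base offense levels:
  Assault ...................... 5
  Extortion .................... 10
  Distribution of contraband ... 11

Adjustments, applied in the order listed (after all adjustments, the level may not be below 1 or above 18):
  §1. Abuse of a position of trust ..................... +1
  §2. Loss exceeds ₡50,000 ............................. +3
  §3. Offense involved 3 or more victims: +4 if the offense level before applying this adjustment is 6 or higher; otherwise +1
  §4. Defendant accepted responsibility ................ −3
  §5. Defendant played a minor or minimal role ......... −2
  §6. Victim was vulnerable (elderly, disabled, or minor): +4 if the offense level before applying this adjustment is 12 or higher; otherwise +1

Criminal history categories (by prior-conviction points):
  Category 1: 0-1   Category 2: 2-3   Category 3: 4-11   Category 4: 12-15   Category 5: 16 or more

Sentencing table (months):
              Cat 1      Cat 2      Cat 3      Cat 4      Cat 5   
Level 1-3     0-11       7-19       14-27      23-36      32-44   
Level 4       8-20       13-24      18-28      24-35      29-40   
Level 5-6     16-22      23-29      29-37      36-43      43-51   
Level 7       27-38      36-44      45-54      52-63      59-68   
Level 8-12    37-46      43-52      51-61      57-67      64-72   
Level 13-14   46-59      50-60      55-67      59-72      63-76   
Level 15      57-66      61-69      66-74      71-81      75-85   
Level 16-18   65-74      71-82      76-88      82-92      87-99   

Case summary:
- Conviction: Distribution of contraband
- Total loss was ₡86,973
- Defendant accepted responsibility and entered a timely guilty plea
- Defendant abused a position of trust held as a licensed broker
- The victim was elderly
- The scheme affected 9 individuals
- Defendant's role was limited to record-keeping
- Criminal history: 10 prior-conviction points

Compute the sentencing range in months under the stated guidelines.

76-88 months

Base offense level for distribution of contraband: 11.
§1 applies: 11 + 1 = 12.
§2 applies: 12 + 3 = 15.
§3 applies (level before this adjustment is 15 ≥ 6, so +4): 15 + 4 = 19.
§4 applies: 19 − 3 = 16.
§5 applies: 16 − 2 = 14.
§6 applies (level before this adjustment is 14 ≥ 12, so +4): 14 + 4 = 18.
Final offense level: 18.
Criminal history: 10 prior points → Category 3 (4-11).
Level 18 falls in the 16-18 band.
Grid: Level 16-18 × Category 3 = 76-88 months.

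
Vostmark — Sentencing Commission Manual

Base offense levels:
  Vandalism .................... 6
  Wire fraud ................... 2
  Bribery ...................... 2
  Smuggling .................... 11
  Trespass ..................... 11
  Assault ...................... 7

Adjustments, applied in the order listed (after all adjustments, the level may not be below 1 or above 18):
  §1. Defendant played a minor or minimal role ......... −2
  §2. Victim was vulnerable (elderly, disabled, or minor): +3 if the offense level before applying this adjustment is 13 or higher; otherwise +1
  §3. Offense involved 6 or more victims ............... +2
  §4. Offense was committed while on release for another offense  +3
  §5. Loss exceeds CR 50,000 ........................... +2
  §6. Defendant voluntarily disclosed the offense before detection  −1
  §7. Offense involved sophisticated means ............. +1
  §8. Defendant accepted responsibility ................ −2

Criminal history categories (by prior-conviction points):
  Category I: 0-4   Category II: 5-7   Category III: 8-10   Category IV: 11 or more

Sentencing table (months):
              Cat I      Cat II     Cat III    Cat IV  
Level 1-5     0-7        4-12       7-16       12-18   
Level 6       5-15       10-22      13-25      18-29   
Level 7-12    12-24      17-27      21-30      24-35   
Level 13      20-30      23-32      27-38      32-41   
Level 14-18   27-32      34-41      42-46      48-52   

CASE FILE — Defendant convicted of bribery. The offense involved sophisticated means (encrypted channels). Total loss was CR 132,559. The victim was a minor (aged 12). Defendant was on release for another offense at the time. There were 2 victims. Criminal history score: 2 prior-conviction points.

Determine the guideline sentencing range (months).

12-24 months

Base offense level for bribery: 2.
§2 applies (level before this adjustment is 2 < 13, so +1): 2 + 1 = 3.
§3 does not apply.
§4 applies: 3 + 3 = 6.
§5 applies: 6 + 2 = 8.
§7 applies: 8 + 1 = 9.
Final offense level: 9.
Criminal history: 2 prior points → Category I (0-4).
Level 9 falls in the 7-12 band.
Grid: Level 7-12 × Category I = 12-24 months.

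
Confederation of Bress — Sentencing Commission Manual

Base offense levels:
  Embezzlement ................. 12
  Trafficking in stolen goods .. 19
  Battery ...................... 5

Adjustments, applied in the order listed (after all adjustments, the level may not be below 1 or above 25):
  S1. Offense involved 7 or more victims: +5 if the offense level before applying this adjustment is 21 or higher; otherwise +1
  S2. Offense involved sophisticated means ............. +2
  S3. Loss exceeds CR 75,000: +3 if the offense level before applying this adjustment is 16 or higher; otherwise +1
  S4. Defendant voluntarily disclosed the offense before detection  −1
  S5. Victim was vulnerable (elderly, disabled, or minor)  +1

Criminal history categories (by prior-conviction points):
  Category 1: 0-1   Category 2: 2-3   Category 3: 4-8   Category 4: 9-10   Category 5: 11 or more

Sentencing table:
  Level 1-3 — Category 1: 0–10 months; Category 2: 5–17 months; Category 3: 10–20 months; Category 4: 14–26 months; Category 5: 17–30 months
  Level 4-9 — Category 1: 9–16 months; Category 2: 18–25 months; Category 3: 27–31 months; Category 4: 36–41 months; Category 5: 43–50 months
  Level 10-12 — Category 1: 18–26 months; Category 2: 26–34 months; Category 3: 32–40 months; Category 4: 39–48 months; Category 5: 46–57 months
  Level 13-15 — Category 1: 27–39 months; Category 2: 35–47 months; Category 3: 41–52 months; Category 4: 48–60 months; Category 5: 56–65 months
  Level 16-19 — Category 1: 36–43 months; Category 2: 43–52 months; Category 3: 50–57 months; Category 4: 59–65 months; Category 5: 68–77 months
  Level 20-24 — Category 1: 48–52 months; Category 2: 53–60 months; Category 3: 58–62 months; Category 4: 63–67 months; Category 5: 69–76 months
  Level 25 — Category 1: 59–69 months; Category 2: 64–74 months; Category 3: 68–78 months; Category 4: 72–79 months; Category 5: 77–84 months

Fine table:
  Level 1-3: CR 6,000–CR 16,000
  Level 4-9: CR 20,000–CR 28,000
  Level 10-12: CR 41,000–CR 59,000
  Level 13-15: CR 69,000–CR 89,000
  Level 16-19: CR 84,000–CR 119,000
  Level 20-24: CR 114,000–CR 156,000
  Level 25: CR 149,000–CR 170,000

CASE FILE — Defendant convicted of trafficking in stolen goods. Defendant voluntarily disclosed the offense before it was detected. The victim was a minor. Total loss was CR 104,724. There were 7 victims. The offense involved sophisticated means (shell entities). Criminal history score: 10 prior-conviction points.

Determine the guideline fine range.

CR 149,000–CR 170,000

Base offense level for trafficking in stolen goods: 19.
S1 applies (level before this adjustment is 19 < 21, so +1): 19 + 1 = 20.
S2 applies: 20 + 2 = 22.
S3 applies (level before this adjustment is 22 ≥ 16, so +3): 22 + 3 = 25.
S4 applies: 25 − 1 = 24.
S5 applies: 24 + 1 = 25.
Final offense level: 25.
Level 25 falls in the 25 band.
Fine table: Level 25 → CR 149,000–CR 170,000.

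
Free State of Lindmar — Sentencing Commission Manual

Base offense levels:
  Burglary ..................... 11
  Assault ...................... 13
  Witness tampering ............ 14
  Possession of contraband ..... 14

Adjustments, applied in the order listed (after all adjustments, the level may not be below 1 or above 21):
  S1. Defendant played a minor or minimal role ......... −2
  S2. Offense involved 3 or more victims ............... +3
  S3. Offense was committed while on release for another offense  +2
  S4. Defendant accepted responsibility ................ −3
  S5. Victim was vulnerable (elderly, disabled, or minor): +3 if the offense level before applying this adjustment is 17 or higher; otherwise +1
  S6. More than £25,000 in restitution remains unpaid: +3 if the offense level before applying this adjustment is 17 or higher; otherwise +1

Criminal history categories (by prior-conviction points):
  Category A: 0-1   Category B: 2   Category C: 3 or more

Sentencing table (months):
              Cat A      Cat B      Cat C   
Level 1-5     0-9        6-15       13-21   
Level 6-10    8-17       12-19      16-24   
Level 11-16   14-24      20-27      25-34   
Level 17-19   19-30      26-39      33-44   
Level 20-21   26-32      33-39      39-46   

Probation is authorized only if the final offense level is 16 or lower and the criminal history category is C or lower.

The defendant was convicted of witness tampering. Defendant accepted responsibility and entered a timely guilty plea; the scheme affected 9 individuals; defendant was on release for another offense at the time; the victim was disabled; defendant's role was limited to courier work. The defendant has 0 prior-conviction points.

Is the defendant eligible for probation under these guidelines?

Base offense level for witness tampering: 14.
S1 applies: 14 − 2 = 12.
S2 applies: 12 + 3 = 15.
S3 applies: 15 + 2 = 17.
S4 applies: 17 − 3 = 14.
S5 applies (level before this adjustment is 14 < 17, so +1): 14 + 1 = 15.
Final offense level: 15.
Criminal history: 0 prior points → Category A (0-1).
Level 15 falls in the 11-16 band.
Grid: Level 11-16 × Category A = 14-24 months.
Probation check: level 15 ≤ 16 and category A ≤ C → eligible.

Yes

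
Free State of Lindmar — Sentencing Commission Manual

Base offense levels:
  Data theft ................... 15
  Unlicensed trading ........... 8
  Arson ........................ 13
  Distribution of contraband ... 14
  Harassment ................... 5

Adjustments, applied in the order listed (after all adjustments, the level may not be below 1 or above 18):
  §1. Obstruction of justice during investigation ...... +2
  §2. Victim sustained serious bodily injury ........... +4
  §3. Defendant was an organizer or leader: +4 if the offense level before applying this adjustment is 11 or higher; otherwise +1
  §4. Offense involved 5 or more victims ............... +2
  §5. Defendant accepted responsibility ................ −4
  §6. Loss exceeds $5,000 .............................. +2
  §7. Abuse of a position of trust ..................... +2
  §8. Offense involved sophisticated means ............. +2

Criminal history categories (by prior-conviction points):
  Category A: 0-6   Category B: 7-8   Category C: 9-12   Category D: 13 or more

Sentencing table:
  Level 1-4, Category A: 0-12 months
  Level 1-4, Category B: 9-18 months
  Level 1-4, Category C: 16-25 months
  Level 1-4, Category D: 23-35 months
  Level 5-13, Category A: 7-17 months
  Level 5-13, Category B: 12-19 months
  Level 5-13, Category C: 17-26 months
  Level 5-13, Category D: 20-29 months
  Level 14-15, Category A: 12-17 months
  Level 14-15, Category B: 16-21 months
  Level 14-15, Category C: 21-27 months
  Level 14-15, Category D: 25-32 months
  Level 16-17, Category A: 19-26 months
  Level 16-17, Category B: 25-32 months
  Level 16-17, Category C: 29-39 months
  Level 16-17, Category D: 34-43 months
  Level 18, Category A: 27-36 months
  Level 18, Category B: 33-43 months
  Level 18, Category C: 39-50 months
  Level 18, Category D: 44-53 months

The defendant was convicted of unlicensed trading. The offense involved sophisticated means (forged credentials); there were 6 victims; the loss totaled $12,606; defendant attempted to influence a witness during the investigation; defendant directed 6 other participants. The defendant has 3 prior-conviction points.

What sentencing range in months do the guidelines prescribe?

19-26 months

Base offense level for unlicensed trading: 8.
§1 applies: 8 + 2 = 10.
§3 applies (level before this adjustment is 10 < 11, so +1): 10 + 1 = 11.
§4 applies: 11 + 2 = 13.
§5 does not apply.
§6 applies: 13 + 2 = 15.
§8 applies: 15 + 2 = 17.
Final offense level: 17.
Criminal history: 3 prior points → Category A (0-6).
Level 17 falls in the 16-17 band.
Grid: Level 16-17 × Category A = 19-26 months.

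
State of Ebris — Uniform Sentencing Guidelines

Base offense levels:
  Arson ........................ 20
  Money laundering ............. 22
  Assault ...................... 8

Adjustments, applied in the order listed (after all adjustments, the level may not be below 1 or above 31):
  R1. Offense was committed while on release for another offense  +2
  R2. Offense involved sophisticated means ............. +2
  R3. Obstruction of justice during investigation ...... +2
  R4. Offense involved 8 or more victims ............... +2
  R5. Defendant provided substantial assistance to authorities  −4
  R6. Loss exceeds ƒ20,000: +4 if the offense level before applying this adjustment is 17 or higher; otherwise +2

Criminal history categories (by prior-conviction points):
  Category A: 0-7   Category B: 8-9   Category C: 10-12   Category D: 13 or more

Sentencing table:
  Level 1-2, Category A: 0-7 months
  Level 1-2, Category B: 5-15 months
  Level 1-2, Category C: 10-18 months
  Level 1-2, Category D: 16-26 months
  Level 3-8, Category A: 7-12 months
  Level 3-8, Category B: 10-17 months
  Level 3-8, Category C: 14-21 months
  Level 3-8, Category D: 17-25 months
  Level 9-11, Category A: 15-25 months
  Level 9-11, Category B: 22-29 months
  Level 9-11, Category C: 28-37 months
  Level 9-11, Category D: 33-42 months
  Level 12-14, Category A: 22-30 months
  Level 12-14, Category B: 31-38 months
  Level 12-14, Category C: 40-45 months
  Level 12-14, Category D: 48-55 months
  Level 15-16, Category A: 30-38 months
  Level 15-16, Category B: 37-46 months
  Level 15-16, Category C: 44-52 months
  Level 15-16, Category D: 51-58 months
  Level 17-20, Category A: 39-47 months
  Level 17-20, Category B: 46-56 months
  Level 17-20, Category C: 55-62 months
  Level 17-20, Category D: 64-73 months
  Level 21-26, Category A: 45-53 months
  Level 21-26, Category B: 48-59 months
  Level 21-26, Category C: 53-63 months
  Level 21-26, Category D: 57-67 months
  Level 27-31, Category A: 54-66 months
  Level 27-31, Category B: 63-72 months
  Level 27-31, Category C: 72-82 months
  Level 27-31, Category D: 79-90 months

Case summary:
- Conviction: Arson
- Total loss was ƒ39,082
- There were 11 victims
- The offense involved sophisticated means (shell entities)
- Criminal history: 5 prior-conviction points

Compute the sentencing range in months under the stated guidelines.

54-66 months

Base offense level for arson: 20.
R2 applies: 20 + 2 = 22.
R3 does not apply.
R4 applies: 22 + 2 = 24.
R6 applies (level before this adjustment is 24 ≥ 17, so +4): 24 + 4 = 28.
Final offense level: 28.
Criminal history: 5 prior points → Category A (0-7).
Level 28 falls in the 27-31 band.
Grid: Level 27-31 × Category A = 54-66 months.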